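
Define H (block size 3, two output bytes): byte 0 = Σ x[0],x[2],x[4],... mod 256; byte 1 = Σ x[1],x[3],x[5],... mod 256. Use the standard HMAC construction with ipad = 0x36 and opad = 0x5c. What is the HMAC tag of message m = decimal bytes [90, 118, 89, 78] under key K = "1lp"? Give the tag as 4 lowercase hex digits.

a641

Key "1lp" = 31 6c 70 is exactly B = 3 bytes: K' = 31 6c 70.
K' ⊕ ipad = 07 5a 46.  K' ⊕ opad = 6d 30 2c.
Inner input = (K'⊕ipad) ∥ m = 07 5a 46 ∥ 5a 76 59 4e.
Inner hash: even-index sum = 273 mod 256 = 17; odd-index sum = 269 mod 256 = 13 → 11 0d.
Outer input = (K'⊕opad) ∥ inner = 6d 30 2c ∥ 11 0d.
Outer hash (tag): even-index sum = 166 mod 256 = 166; odd-index sum = 65 mod 256 = 65 → a6 41.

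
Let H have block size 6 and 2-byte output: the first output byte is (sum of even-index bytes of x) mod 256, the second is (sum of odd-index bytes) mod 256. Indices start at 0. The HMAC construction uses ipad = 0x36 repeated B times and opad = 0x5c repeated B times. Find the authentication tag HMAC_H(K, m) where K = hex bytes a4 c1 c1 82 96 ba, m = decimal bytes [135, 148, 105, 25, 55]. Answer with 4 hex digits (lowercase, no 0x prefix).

Key hex bytes a4 c1 c1 82 96 ba is exactly B = 6 bytes: K' = a4 c1 c1 82 96 ba.
K' ⊕ ipad = 92 f7 f7 b4 a0 8c.  K' ⊕ opad = f8 9d 9d de ca e6.
Inner input = (K'⊕ipad) ∥ m = 92 f7 f7 b4 a0 8c ∥ 87 94 69 19 37.
Inner hash: even-index sum = 848 mod 256 = 80; odd-index sum = 740 mod 256 = 228 → 50 e4.
Outer input = (K'⊕opad) ∥ inner = f8 9d 9d de ca e6 ∥ 50 e4.
Outer hash (tag): even-index sum = 687 mod 256 = 175; odd-index sum = 837 mod 256 = 69 → af 45.

af45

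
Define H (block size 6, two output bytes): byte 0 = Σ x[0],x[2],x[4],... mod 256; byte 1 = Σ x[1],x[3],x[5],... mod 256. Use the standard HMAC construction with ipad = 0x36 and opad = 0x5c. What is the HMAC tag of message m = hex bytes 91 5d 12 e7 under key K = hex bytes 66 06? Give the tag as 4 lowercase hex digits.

51f2

Key hex bytes 66 06 is 2 bytes ≤ B = 6; zero-pad to 6 bytes: K' = 66 06 00 00 00 00.
K' ⊕ ipad = 50 30 36 36 36 36.  K' ⊕ opad = 3a 5a 5c 5c 5c 5c.
Inner input = (K'⊕ipad) ∥ m = 50 30 36 36 36 36 ∥ 91 5d 12 e7.
Inner hash: even-index sum = 351 mod 256 = 95; odd-index sum = 480 mod 256 = 224 → 5f e0.
Outer input = (K'⊕opad) ∥ inner = 3a 5a 5c 5c 5c 5c ∥ 5f e0.
Outer hash (tag): even-index sum = 337 mod 256 = 81; odd-index sum = 498 mod 256 = 242 → 51 f2.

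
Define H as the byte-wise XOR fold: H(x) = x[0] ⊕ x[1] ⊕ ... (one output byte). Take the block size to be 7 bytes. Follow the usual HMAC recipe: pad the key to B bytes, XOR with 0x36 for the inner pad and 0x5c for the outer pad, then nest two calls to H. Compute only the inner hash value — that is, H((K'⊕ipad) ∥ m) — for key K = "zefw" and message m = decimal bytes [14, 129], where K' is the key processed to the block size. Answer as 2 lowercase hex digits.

b7

Key "zefw" = 7a 65 66 77 is 4 bytes ≤ B = 7; zero-pad to 7 bytes: K' = 7a 65 66 77 00 00 00.
K' ⊕ ipad = 4c 53 50 41 36 36 36.
Inner input = 4c 53 50 41 36 36 36 ∥ 0e 81.
Inner hash: XOR 4c⊕53⊕50⊕41⊕36⊕36⊕36⊕0e⊕81 = b7.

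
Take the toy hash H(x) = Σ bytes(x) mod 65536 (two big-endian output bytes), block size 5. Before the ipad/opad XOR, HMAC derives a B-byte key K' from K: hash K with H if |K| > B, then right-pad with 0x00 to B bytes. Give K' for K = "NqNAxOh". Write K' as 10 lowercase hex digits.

|K| = 7 > B = 5, so first hash the key.
H(K): sum = 78+113+78+65+120+79+104 = 637 → 02 7d.
Zero-pad H(K) = 02 7d to 5 bytes: K' = 02 7d 00 00 00.

027d000000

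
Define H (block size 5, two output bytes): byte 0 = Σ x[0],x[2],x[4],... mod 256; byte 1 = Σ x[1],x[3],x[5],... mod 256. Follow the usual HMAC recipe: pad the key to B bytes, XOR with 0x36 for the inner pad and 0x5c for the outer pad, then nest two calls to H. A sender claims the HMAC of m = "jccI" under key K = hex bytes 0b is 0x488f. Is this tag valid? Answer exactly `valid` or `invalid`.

invalid

Key hex bytes 0b is 1 byte ≤ B = 5; zero-pad to 5 bytes: K' = 0b 00 00 00 00.
K' ⊕ ipad = 3d 36 36 36 36; K' ⊕ opad = 57 5c 5c 5c 5c.
Inner hash: even-index sum = 341 mod 256 = 85; odd-index sum = 313 mod 256 = 57 → 55 39.
Outer hash (recomputed tag): even-index sum = 328 mod 256 = 72; odd-index sum = 269 mod 256 = 13 → 48 0d.
Recomputed tag = 480d; claimed = 488f → mismatch.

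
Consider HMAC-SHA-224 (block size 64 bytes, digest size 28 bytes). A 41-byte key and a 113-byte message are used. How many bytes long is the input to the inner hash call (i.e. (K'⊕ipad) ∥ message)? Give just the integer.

177

Key is 41 ≤ 64 bytes, zero-padded: |K'| = 64.
Inner input = (K'⊕ipad) ∥ m → 64 + 113 = 177 bytes.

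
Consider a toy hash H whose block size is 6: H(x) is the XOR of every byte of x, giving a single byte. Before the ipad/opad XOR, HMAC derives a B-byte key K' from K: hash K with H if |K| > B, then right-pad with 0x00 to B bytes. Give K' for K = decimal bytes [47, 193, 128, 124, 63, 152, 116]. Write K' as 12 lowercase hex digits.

|K| = 7 > B = 6, so first hash the key.
H(K): XOR 2f⊕c1⊕80⊕7c⊕3f⊕98⊕74 = c1.
Zero-pad H(K) = c1 to 6 bytes: K' = c1 00 00 00 00 00.

c10000000000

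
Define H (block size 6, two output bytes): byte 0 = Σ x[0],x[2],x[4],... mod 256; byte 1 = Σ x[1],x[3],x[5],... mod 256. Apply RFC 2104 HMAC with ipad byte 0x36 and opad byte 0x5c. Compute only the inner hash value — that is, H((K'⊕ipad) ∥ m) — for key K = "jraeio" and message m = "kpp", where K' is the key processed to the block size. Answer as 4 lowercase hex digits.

ed60

Key "jraeio" = 6a 72 61 65 69 6f is exactly B = 6 bytes: K' = 6a 72 61 65 69 6f.
K' ⊕ ipad = 5c 44 57 53 5f 59.
Inner input = 5c 44 57 53 5f 59 ∥ 6b 70 70.
Inner hash: even-index sum = 493 mod 256 = 237; odd-index sum = 352 mod 256 = 96 → ed 60.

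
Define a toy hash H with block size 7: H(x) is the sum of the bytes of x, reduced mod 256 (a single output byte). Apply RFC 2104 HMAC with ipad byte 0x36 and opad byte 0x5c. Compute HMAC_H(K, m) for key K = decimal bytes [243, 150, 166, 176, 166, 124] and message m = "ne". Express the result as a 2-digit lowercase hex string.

33

Key decimal bytes [243, 150, 166, 176, 166, 124] = f3 96 a6 b0 a6 7c is 6 bytes ≤ B = 7; zero-pad to 7 bytes: K' = f3 96 a6 b0 a6 7c 00.
K' ⊕ ipad = c5 a0 90 86 90 4a 36.  K' ⊕ opad = af ca fa ec fa 20 5c.
Inner input = (K'⊕ipad) ∥ m = c5 a0 90 86 90 4a 36 ∥ 6e 65.
Inner hash: sum = 197+160+144+134+144+74+54+110+101 = 1118; mod 256 = 94 → 5e.
Outer input = (K'⊕opad) ∥ inner = af ca fa ec fa 20 5c ∥ 5e.
Outer hash (tag): sum = 175+202+250+236+250+32+92+94 = 1331; mod 256 = 51 → 33.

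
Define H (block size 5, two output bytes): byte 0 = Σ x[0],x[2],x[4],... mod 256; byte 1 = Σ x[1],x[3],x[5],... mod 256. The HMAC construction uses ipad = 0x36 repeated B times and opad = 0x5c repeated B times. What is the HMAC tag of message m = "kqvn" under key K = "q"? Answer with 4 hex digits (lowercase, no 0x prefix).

324a

Key "q" = 71 is 1 byte ≤ B = 5; zero-pad to 5 bytes: K' = 71 00 00 00 00.
K' ⊕ ipad = 47 36 36 36 36.  K' ⊕ opad = 2d 5c 5c 5c 5c.
Inner input = (K'⊕ipad) ∥ m = 47 36 36 36 36 ∥ 6b 71 76 6e.
Inner hash: even-index sum = 402 mod 256 = 146; odd-index sum = 333 mod 256 = 77 → 92 4d.
Outer input = (K'⊕opad) ∥ inner = 2d 5c 5c 5c 5c ∥ 92 4d.
Outer hash (tag): even-index sum = 306 mod 256 = 50; odd-index sum = 330 mod 256 = 74 → 32 4a.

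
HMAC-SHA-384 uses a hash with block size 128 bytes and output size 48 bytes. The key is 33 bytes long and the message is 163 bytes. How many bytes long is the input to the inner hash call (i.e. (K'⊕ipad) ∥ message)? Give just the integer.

Key is 33 ≤ 128 bytes, zero-padded: |K'| = 128.
Inner input = (K'⊕ipad) ∥ m → 128 + 163 = 291 bytes.

291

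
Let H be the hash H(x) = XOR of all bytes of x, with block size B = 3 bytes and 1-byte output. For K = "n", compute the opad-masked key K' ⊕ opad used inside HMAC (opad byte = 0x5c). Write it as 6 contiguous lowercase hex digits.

325c5c

Key "n" = 6e is 1 byte ≤ B = 3; zero-pad to 3 bytes: K' = 6e 00 00.
XOR each byte with 0x5c: 6e⊕5c=32, 00⊕5c=5c, 00⊕5c=5c.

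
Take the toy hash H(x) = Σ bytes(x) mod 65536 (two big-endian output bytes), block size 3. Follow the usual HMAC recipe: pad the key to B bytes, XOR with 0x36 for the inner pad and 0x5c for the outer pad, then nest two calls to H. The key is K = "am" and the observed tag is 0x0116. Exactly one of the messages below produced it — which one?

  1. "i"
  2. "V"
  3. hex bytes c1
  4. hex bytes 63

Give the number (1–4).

Key "am" = 61 6d is 2 bytes ≤ B = 3; zero-pad to 3 bytes: K' = 61 6d 00.
K' ⊕ ipad = 57 5b 36; K' ⊕ opad = 3d 31 5c.
m1: inner = H(57 5b 36 69) = 01 51; tag = H(3d 31 5c 01 51) = 011c
m2: inner = H(57 5b 36 56) = 01 3e; tag = H(3d 31 5c 01 3e) = 0109
m3: inner = H(57 5b 36 c1) = 01 a9; tag = H(3d 31 5c 01 a9) = 0174
m4: inner = H(57 5b 36 63) = 01 4b; tag = H(3d 31 5c 01 4b) = 0116 ← matches

4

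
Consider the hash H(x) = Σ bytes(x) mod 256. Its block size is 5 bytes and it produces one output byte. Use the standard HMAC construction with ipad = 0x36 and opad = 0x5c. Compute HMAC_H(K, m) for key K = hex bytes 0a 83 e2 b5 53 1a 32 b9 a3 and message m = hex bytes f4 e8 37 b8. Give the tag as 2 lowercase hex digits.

7f

Key hex bytes 0a 83 e2 b5 53 1a 32 b9 a3 is 9 bytes > B = 5, so hash it first: H(key) = 1f, then zero-pad to 5 bytes: K' = 1f 00 00 00 00.
K' ⊕ ipad = 29 36 36 36 36.  K' ⊕ opad = 43 5c 5c 5c 5c.
Inner input = (K'⊕ipad) ∥ m = 29 36 36 36 36 ∥ f4 e8 37 b8.
Inner hash: sum = 41+54+54+54+54+244+232+55+184 = 972; mod 256 = 204 → cc.
Outer input = (K'⊕opad) ∥ inner = 43 5c 5c 5c 5c ∥ cc.
Outer hash (tag): sum = 67+92+92+92+92+204 = 639; mod 256 = 127 → 7f.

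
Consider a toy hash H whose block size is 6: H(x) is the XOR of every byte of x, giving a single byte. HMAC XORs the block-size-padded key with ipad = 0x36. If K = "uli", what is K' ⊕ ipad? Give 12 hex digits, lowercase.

Key "uli" = 75 6c 69 is 3 bytes ≤ B = 6; zero-pad to 6 bytes: K' = 75 6c 69 00 00 00.
XOR each byte with 0x36: 75⊕36=43, 6c⊕36=5a, 69⊕36=5f, 00⊕36=36, 00⊕36=36, 00⊕36=36.

435a5f363636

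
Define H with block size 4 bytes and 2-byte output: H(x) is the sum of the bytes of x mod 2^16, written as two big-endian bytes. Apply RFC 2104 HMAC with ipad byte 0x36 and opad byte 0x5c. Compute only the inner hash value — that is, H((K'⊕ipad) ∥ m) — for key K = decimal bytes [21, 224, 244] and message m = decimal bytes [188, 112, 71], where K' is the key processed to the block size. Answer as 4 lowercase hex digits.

0364

Key decimal bytes [21, 224, 244] = 15 e0 f4 is 3 bytes ≤ B = 4; zero-pad to 4 bytes: K' = 15 e0 f4 00.
K' ⊕ ipad = 23 d6 c2 36.
Inner input = 23 d6 c2 36 ∥ bc 70 47.
Inner hash: sum = 35+214+194+54+188+112+71 = 868 → 03 64.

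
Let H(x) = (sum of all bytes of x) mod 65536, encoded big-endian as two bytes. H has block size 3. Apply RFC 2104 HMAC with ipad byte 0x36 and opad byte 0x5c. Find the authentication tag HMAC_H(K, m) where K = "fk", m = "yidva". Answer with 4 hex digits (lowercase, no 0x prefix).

00d0

Key "fk" = 66 6b is 2 bytes ≤ B = 3; zero-pad to 3 bytes: K' = 66 6b 00.
K' ⊕ ipad = 50 5d 36.  K' ⊕ opad = 3a 37 5c.
Inner input = (K'⊕ipad) ∥ m = 50 5d 36 ∥ 79 69 64 76 61.
Inner hash: sum = 80+93+54+121+105+100+118+97 = 768 → 03 00.
Outer input = (K'⊕opad) ∥ inner = 3a 37 5c ∥ 03 00.
Outer hash (tag): sum = 58+55+92+3+0 = 208 → 00 d0.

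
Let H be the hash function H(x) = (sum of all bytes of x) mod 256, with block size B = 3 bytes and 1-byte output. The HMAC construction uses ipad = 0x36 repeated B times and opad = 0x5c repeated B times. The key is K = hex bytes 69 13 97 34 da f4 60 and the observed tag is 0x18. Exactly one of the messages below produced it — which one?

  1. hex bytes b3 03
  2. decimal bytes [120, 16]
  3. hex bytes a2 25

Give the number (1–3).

Key hex bytes 69 13 97 34 da f4 60 is 7 bytes > B = 3, so hash it first: H(key) = 75, then zero-pad to 3 bytes: K' = 75 00 00.
K' ⊕ ipad = 43 36 36; K' ⊕ opad = 29 5c 5c.
m1: inner = H(43 36 36 b3 03) = 65; tag = H(29 5c 5c 65) = 46
m2: inner = H(43 36 36 78 10) = 37; tag = H(29 5c 5c 37) = 18 ← matches
m3: inner = H(43 36 36 a2 25) = 76; tag = H(29 5c 5c 76) = 57

2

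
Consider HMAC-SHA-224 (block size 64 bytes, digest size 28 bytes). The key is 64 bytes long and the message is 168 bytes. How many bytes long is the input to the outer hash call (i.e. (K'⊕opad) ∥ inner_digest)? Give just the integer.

92

Key is 64 ≤ 64 bytes, zero-padded: |K'| = 64.
Outer input = (K'⊕opad) ∥ H(inner) → 64 + 28 = 92 bytes.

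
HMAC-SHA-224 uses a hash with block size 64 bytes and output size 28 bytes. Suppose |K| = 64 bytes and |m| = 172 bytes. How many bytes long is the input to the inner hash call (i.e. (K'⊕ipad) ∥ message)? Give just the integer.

Key is 64 ≤ 64 bytes, zero-padded: |K'| = 64.
Inner input = (K'⊕ipad) ∥ m → 64 + 172 = 236 bytes.

236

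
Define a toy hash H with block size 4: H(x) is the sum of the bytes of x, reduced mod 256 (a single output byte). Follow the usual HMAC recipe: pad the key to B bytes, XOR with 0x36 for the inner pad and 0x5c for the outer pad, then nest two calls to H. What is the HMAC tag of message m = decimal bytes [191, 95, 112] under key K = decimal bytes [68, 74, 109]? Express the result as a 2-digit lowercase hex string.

c8

Key decimal bytes [68, 74, 109] = 44 4a 6d is 3 bytes ≤ B = 4; zero-pad to 4 bytes: K' = 44 4a 6d 00.
K' ⊕ ipad = 72 7c 5b 36.  K' ⊕ opad = 18 16 31 5c.
Inner input = (K'⊕ipad) ∥ m = 72 7c 5b 36 ∥ bf 5f 70.
Inner hash: sum = 114+124+91+54+191+95+112 = 781; mod 256 = 13 → 0d.
Outer input = (K'⊕opad) ∥ inner = 18 16 31 5c ∥ 0d.
Outer hash (tag): sum = 24+22+49+92+13 = 200 → c8.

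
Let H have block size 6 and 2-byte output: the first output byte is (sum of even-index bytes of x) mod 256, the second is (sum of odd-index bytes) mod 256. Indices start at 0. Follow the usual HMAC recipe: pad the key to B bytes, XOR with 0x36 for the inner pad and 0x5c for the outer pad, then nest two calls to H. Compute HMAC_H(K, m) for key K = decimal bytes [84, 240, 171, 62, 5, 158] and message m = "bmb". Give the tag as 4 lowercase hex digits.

Key decimal bytes [84, 240, 171, 62, 5, 158] = 54 f0 ab 3e 05 9e is exactly B = 6 bytes: K' = 54 f0 ab 3e 05 9e.
K' ⊕ ipad = 62 c6 9d 08 33 a8.  K' ⊕ opad = 08 ac f7 62 59 c2.
Inner input = (K'⊕ipad) ∥ m = 62 c6 9d 08 33 a8 ∥ 62 6d 62.
Inner hash: even-index sum = 502 mod 256 = 246; odd-index sum = 483 mod 256 = 227 → f6 e3.
Outer input = (K'⊕opad) ∥ inner = 08 ac f7 62 59 c2 ∥ f6 e3.
Outer hash (tag): even-index sum = 590 mod 256 = 78; odd-index sum = 691 mod 256 = 179 → 4e b3.

4eb3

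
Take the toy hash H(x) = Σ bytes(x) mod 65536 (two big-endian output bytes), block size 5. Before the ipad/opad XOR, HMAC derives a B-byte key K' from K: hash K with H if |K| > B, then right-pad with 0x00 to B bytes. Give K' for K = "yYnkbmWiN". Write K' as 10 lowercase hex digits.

0388000000

|K| = 9 > B = 5, so first hash the key.
H(K): sum = 121+89+110+107+98+109+87+105+78 = 904 → 03 88.
Zero-pad H(K) = 03 88 to 5 bytes: K' = 03 88 00 00 00.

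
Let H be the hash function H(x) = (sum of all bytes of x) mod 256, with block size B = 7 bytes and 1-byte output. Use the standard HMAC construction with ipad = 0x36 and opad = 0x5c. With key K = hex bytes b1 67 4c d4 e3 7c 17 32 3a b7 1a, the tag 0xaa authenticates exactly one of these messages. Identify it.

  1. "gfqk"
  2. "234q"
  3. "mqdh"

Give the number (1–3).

Key hex bytes b1 67 4c d4 e3 7c 17 32 3a b7 1a is 11 bytes > B = 7, so hash it first: H(key) = eb, then zero-pad to 7 bytes: K' = eb 00 00 00 00 00 00.
K' ⊕ ipad = dd 36 36 36 36 36 36; K' ⊕ opad = b7 5c 5c 5c 5c 5c 5c.
m1: inner = H(dd 36 36 36 36 36 36 67 66 71 6b) = ca; tag = H(b7 5c 5c 5c 5c 5c 5c ca) = a9
m2: inner = H(dd 36 36 36 36 36 36 32 33 34 71) = 2b; tag = H(b7 5c 5c 5c 5c 5c 5c 2b) = 0a
m3: inner = H(dd 36 36 36 36 36 36 6d 71 64 68) = cb; tag = H(b7 5c 5c 5c 5c 5c 5c cb) = aa ← matches

3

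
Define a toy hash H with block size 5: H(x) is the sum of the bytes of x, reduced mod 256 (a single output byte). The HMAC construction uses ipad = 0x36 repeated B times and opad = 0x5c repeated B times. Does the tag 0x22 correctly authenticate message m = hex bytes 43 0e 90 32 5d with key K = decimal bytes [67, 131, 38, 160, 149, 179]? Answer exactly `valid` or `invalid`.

valid

Key decimal bytes [67, 131, 38, 160, 149, 179] = 43 83 26 a0 95 b3 is 6 bytes > B = 5, so hash it first: H(key) = d4, then zero-pad to 5 bytes: K' = d4 00 00 00 00.
K' ⊕ ipad = e2 36 36 36 36; K' ⊕ opad = 88 5c 5c 5c 5c.
Inner hash: sum = 226+54+54+54+54+67+14+144+50+93 = 810; mod 256 = 42 → 2a.
Outer hash (recomputed tag): sum = 136+92+92+92+92+42 = 546; mod 256 = 34 → 22.
Recomputed tag = 22; claimed = 22 → match.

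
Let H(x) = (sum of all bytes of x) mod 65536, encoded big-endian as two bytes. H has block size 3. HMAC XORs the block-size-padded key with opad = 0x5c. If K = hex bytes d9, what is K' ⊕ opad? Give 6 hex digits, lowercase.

Key hex bytes d9 is 1 byte ≤ B = 3; zero-pad to 3 bytes: K' = d9 00 00.
XOR each byte with 0x5c: d9⊕5c=85, 00⊕5c=5c, 00⊕5c=5c.

855c5c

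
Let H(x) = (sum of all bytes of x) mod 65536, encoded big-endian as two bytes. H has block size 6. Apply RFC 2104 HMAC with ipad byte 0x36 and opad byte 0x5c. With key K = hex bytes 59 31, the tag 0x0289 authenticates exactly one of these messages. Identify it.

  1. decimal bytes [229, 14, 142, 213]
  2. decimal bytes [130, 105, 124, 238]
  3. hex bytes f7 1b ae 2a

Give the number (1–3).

1

Key hex bytes 59 31 is 2 bytes ≤ B = 6; zero-pad to 6 bytes: K' = 59 31 00 00 00 00.
K' ⊕ ipad = 6f 07 36 36 36 36; K' ⊕ opad = 05 6d 5c 5c 5c 5c.
m1: inner = H(6f 07 36 36 36 36 e5 0e 8e d5) = 03 a4; tag = H(05 6d 5c 5c 5c 5c 03 a4) = 0289 ← matches
m2: inner = H(6f 07 36 36 36 36 82 69 7c ee) = 03 a3; tag = H(05 6d 5c 5c 5c 5c 03 a3) = 0288
m3: inner = H(6f 07 36 36 36 36 f7 1b ae 2a) = 03 38; tag = H(05 6d 5c 5c 5c 5c 03 38) = 021d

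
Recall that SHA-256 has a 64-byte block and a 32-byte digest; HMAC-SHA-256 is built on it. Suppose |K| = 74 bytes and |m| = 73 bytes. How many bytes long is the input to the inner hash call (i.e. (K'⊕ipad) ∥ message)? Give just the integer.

137

Key is 74 > 64 bytes, so it is hashed to 32 bytes then zero-padded to 64: |K'| = 64.
Inner input = (K'⊕ipad) ∥ m → 64 + 73 = 137 bytes.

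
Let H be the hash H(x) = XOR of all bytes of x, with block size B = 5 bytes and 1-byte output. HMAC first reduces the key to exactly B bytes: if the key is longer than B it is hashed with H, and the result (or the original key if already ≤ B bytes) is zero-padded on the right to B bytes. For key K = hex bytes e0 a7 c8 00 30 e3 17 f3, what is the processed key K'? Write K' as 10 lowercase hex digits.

b800000000

|K| = 8 > B = 5, so first hash the key.
H(K): XOR e0⊕a7⊕c8⊕00⊕30⊕e3⊕17⊕f3 = b8.
Zero-pad H(K) = b8 to 5 bytes: K' = b8 00 00 00 00.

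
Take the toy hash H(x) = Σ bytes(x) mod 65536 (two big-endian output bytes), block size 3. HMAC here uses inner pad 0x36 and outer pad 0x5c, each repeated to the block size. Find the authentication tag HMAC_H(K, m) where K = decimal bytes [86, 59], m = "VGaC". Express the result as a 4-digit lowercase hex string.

Key decimal bytes [86, 59] = 56 3b is 2 bytes ≤ B = 3; zero-pad to 3 bytes: K' = 56 3b 00.
K' ⊕ ipad = 60 0d 36.  K' ⊕ opad = 0a 67 5c.
Inner input = (K'⊕ipad) ∥ m = 60 0d 36 ∥ 56 47 61 43.
Inner hash: sum = 96+13+54+86+71+97+67 = 484 → 01 e4.
Outer input = (K'⊕opad) ∥ inner = 0a 67 5c ∥ 01 e4.
Outer hash (tag): sum = 10+103+92+1+228 = 434 → 01 b2.

01b2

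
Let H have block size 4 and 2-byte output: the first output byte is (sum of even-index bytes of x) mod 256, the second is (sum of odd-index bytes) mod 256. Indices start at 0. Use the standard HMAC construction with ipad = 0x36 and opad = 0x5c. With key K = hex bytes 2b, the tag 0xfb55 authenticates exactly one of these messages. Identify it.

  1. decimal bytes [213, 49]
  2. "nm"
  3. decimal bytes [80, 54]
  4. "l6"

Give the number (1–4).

Key hex bytes 2b is 1 byte ≤ B = 4; zero-pad to 4 bytes: K' = 2b 00 00 00.
K' ⊕ ipad = 1d 36 36 36; K' ⊕ opad = 77 5c 5c 5c.
m1: inner = H(1d 36 36 36 d5 31) = 28 9d; tag = H(77 5c 5c 5c 28 9d) = fb55 ← matches
m2: inner = H(1d 36 36 36 6e 6d) = c1 d9; tag = H(77 5c 5c 5c c1 d9) = 9491
m3: inner = H(1d 36 36 36 50 36) = a3 a2; tag = H(77 5c 5c 5c a3 a2) = 765a
m4: inner = H(1d 36 36 36 6c 36) = bf a2; tag = H(77 5c 5c 5c bf a2) = 925a

1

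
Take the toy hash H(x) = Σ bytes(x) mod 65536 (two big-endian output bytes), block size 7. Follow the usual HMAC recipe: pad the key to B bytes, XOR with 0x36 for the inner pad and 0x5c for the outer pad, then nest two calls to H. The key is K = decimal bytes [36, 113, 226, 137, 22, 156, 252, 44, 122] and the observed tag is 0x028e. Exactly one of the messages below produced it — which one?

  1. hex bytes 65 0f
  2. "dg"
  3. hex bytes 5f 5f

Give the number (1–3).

3

Key decimal bytes [36, 113, 226, 137, 22, 156, 252, 44, 122] = 24 71 e2 89 16 9c fc 2c 7a is 9 bytes > B = 7, so hash it first: H(key) = 04 54, then zero-pad to 7 bytes: K' = 04 54 00 00 00 00 00.
K' ⊕ ipad = 32 62 36 36 36 36 36; K' ⊕ opad = 58 08 5c 5c 5c 5c 5c.
m1: inner = H(32 62 36 36 36 36 36 65 0f) = 02 16; tag = H(58 08 5c 5c 5c 5c 5c 02 16) = 0244
m2: inner = H(32 62 36 36 36 36 36 64 67) = 02 6d; tag = H(58 08 5c 5c 5c 5c 5c 02 6d) = 029b
m3: inner = H(32 62 36 36 36 36 36 5f 5f) = 02 60; tag = H(58 08 5c 5c 5c 5c 5c 02 60) = 028e ← matches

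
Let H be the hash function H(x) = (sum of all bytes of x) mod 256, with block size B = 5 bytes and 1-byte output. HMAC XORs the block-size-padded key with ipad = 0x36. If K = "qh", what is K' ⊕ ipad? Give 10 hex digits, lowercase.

Key "qh" = 71 68 is 2 bytes ≤ B = 5; zero-pad to 5 bytes: K' = 71 68 00 00 00.
XOR each byte with 0x36: 71⊕36=47, 68⊕36=5e, 00⊕36=36, 00⊕36=36, 00⊕36=36.

475e363636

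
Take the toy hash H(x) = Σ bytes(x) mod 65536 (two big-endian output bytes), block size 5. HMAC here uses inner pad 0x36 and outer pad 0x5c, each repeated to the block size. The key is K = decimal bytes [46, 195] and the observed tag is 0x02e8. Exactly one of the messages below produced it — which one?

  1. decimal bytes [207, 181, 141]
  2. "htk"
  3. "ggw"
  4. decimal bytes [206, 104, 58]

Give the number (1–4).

Key decimal bytes [46, 195] = 2e c3 is 2 bytes ≤ B = 5; zero-pad to 5 bytes: K' = 2e c3 00 00 00.
K' ⊕ ipad = 18 f5 36 36 36; K' ⊕ opad = 72 9f 5c 5c 5c.
m1: inner = H(18 f5 36 36 36 cf b5 8d) = 03 c0; tag = H(72 9f 5c 5c 5c 03 c0) = 02e8 ← matches
m2: inner = H(18 f5 36 36 36 68 74 6b) = 02 f6; tag = H(72 9f 5c 5c 5c 02 f6) = 031d
m3: inner = H(18 f5 36 36 36 67 67 77) = 02 f4; tag = H(72 9f 5c 5c 5c 02 f4) = 031b
m4: inner = H(18 f5 36 36 36 ce 68 3a) = 03 1f; tag = H(72 9f 5c 5c 5c 03 1f) = 0247

1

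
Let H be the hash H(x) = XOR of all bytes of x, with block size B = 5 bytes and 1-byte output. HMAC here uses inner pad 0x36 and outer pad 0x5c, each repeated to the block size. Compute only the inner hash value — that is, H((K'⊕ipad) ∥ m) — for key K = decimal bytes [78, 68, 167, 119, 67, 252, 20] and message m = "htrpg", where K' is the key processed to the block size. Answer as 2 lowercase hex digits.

Key decimal bytes [78, 68, 167, 119, 67, 252, 20] = 4e 44 a7 77 43 fc 14 is 7 bytes > B = 5, so hash it first: H(key) = 71, then zero-pad to 5 bytes: K' = 71 00 00 00 00.
K' ⊕ ipad = 47 36 36 36 36.
Inner input = 47 36 36 36 36 ∥ 68 74 72 70 67.
Inner hash: XOR 47⊕36⊕36⊕36⊕36⊕68⊕74⊕72⊕70⊕67 = 3e.

3e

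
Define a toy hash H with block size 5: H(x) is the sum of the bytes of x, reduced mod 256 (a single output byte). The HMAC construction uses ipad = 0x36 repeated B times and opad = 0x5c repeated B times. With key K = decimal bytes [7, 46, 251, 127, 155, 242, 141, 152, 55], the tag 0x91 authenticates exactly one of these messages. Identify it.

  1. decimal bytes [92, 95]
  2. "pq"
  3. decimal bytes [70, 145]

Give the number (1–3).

3

Key decimal bytes [7, 46, 251, 127, 155, 242, 141, 152, 55] = 07 2e fb 7f 9b f2 8d 98 37 is 9 bytes > B = 5, so hash it first: H(key) = 98, then zero-pad to 5 bytes: K' = 98 00 00 00 00.
K' ⊕ ipad = ae 36 36 36 36; K' ⊕ opad = c4 5c 5c 5c 5c.
m1: inner = H(ae 36 36 36 36 5c 5f) = 41; tag = H(c4 5c 5c 5c 5c 41) = 75
m2: inner = H(ae 36 36 36 36 70 71) = 67; tag = H(c4 5c 5c 5c 5c 67) = 9b
m3: inner = H(ae 36 36 36 36 46 91) = 5d; tag = H(c4 5c 5c 5c 5c 5d) = 91 ← matches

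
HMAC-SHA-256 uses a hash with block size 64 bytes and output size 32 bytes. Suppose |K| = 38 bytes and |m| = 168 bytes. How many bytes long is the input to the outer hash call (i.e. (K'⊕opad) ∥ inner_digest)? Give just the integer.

Key is 38 ≤ 64 bytes, zero-padded: |K'| = 64.
Outer input = (K'⊕opad) ∥ H(inner) → 64 + 32 = 96 bytes.

96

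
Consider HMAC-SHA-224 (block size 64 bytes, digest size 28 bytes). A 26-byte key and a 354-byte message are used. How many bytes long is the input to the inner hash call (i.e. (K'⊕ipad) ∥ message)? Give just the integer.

418

Key is 26 ≤ 64 bytes, zero-padded: |K'| = 64.
Inner input = (K'⊕ipad) ∥ m → 64 + 354 = 418 bytes.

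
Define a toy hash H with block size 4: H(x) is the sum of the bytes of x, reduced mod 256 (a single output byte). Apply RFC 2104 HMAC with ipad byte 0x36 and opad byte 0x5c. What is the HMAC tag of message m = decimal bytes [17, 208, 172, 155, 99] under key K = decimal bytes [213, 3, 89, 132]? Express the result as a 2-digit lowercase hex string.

89

Key decimal bytes [213, 3, 89, 132] = d5 03 59 84 is exactly B = 4 bytes: K' = d5 03 59 84.
K' ⊕ ipad = e3 35 6f b2.  K' ⊕ opad = 89 5f 05 d8.
Inner input = (K'⊕ipad) ∥ m = e3 35 6f b2 ∥ 11 d0 ac 9b 63.
Inner hash: sum = 227+53+111+178+17+208+172+155+99 = 1220; mod 256 = 196 → c4.
Outer input = (K'⊕opad) ∥ inner = 89 5f 05 d8 ∥ c4.
Outer hash (tag): sum = 137+95+5+216+196 = 649; mod 256 = 137 → 89.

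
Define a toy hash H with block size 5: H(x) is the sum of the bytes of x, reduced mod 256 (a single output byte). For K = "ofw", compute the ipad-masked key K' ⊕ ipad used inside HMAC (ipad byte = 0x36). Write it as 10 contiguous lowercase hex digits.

5950413636

Key "ofw" = 6f 66 77 is 3 bytes ≤ B = 5; zero-pad to 5 bytes: K' = 6f 66 77 00 00.
XOR each byte with 0x36: 6f⊕36=59, 66⊕36=50, 77⊕36=41, 00⊕36=36, 00⊕36=36.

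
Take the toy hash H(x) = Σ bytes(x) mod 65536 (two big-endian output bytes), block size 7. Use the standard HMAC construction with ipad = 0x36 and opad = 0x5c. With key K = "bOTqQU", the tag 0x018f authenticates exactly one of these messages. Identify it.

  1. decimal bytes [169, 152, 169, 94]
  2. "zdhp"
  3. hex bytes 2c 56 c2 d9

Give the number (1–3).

Key "bOTqQU" = 62 4f 54 71 51 55 is 6 bytes ≤ B = 7; zero-pad to 7 bytes: K' = 62 4f 54 71 51 55 00.
K' ⊕ ipad = 54 79 62 47 67 63 36; K' ⊕ opad = 3e 13 08 2d 0d 09 5c.
m1: inner = H(54 79 62 47 67 63 36 a9 98 a9 5e) = 04 be; tag = H(3e 13 08 2d 0d 09 5c 04 be) = 01ba
m2: inner = H(54 79 62 47 67 63 36 7a 64 68 70) = 04 2c; tag = H(3e 13 08 2d 0d 09 5c 04 2c) = 0128
m3: inner = H(54 79 62 47 67 63 36 2c 56 c2 d9) = 04 93; tag = H(3e 13 08 2d 0d 09 5c 04 93) = 018f ← matches

3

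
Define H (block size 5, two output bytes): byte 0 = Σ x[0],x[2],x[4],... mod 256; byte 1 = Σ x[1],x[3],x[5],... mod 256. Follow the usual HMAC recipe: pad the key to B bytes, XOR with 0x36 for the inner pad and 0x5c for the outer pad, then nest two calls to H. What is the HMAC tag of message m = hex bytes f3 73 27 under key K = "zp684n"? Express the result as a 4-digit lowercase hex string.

e057

Key "zp684n" = 7a 70 36 38 34 6e is 6 bytes > B = 5, so hash it first: H(key) = e4 16, then zero-pad to 5 bytes: K' = e4 16 00 00 00.
K' ⊕ ipad = d2 20 36 36 36.  K' ⊕ opad = b8 4a 5c 5c 5c.
Inner input = (K'⊕ipad) ∥ m = d2 20 36 36 36 ∥ f3 73 27.
Inner hash: even-index sum = 433 mod 256 = 177; odd-index sum = 368 mod 256 = 112 → b1 70.
Outer input = (K'⊕opad) ∥ inner = b8 4a 5c 5c 5c ∥ b1 70.
Outer hash (tag): even-index sum = 480 mod 256 = 224; odd-index sum = 343 mod 256 = 87 → e0 57.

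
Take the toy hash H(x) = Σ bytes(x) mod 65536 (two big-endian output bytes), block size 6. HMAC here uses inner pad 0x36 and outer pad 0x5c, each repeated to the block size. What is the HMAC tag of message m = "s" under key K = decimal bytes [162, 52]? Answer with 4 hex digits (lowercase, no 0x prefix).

Key decimal bytes [162, 52] = a2 34 is 2 bytes ≤ B = 6; zero-pad to 6 bytes: K' = a2 34 00 00 00 00.
K' ⊕ ipad = 94 02 36 36 36 36.  K' ⊕ opad = fe 68 5c 5c 5c 5c.
Inner input = (K'⊕ipad) ∥ m = 94 02 36 36 36 36 ∥ 73.
Inner hash: sum = 148+2+54+54+54+54+115 = 481 → 01 e1.
Outer input = (K'⊕opad) ∥ inner = fe 68 5c 5c 5c 5c ∥ 01 e1.
Outer hash (tag): sum = 254+104+92+92+92+92+1+225 = 952 → 03 b8.

03b8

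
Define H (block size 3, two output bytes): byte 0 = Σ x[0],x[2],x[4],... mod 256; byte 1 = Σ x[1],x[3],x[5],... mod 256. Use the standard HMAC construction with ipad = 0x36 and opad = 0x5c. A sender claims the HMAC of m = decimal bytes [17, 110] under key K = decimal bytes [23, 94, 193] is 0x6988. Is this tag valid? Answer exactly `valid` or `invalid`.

Key decimal bytes [23, 94, 193] = 17 5e c1 is exactly B = 3 bytes: K' = 17 5e c1.
K' ⊕ ipad = 21 68 f7; K' ⊕ opad = 4b 02 9d.
Inner hash: even-index sum = 390 mod 256 = 134; odd-index sum = 121 mod 256 = 121 → 86 79.
Outer hash (recomputed tag): even-index sum = 353 mod 256 = 97; odd-index sum = 136 mod 256 = 136 → 61 88.
Recomputed tag = 6188; claimed = 6988 → mismatch.

invalid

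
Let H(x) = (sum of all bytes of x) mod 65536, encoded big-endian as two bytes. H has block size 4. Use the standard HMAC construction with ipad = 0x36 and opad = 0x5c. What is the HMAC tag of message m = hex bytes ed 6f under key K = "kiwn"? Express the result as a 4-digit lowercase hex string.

Key "kiwn" = 6b 69 77 6e is exactly B = 4 bytes: K' = 6b 69 77 6e.
K' ⊕ ipad = 5d 5f 41 58.  K' ⊕ opad = 37 35 2b 32.
Inner input = (K'⊕ipad) ∥ m = 5d 5f 41 58 ∥ ed 6f.
Inner hash: sum = 93+95+65+88+237+111 = 689 → 02 b1.
Outer input = (K'⊕opad) ∥ inner = 37 35 2b 32 ∥ 02 b1.
Outer hash (tag): sum = 55+53+43+50+2+177 = 380 → 01 7c.

017c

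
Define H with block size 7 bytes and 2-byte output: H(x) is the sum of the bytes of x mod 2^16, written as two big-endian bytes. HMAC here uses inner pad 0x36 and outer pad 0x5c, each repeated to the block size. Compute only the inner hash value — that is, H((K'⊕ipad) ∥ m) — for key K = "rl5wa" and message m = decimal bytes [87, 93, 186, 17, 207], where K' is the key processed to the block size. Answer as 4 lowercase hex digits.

03f3

Key "rl5wa" = 72 6c 35 77 61 is 5 bytes ≤ B = 7; zero-pad to 7 bytes: K' = 72 6c 35 77 61 00 00.
K' ⊕ ipad = 44 5a 03 41 57 36 36.
Inner input = 44 5a 03 41 57 36 36 ∥ 57 5d ba 11 cf.
Inner hash: sum = 68+90+3+65+87+54+54+87+93+186+17+207 = 1011 → 03 f3.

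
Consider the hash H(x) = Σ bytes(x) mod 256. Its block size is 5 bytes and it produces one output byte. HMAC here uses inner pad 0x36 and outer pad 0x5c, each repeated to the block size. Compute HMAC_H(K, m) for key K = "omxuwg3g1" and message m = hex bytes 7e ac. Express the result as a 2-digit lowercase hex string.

Key "omxuwg3g1" = 6f 6d 78 75 77 67 33 67 31 is 9 bytes > B = 5, so hash it first: H(key) = 72, then zero-pad to 5 bytes: K' = 72 00 00 00 00.
K' ⊕ ipad = 44 36 36 36 36.  K' ⊕ opad = 2e 5c 5c 5c 5c.
Inner input = (K'⊕ipad) ∥ m = 44 36 36 36 36 ∥ 7e ac.
Inner hash: sum = 68+54+54+54+54+126+172 = 582; mod 256 = 70 → 46.
Outer input = (K'⊕opad) ∥ inner = 2e 5c 5c 5c 5c ∥ 46.
Outer hash (tag): sum = 46+92+92+92+92+70 = 484; mod 256 = 228 → e4.

e4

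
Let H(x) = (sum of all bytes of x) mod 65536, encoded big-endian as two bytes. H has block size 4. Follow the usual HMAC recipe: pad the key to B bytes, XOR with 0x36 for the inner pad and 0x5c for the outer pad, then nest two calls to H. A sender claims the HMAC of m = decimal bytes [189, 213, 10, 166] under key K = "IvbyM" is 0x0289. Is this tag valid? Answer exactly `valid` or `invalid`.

Key "IvbyM" = 49 76 62 79 4d is 5 bytes > B = 4, so hash it first: H(key) = 01 e7, then zero-pad to 4 bytes: K' = 01 e7 00 00.
K' ⊕ ipad = 37 d1 36 36; K' ⊕ opad = 5d bb 5c 5c.
Inner hash: sum = 55+209+54+54+189+213+10+166 = 950 → 03 b6.
Outer hash (recomputed tag): sum = 93+187+92+92+3+182 = 649 → 02 89.
Recomputed tag = 0289; claimed = 0289 → match.

valid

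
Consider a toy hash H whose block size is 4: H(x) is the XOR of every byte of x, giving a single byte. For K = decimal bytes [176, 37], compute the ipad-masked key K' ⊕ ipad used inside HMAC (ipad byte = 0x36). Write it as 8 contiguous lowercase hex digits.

Key decimal bytes [176, 37] = b0 25 is 2 bytes ≤ B = 4; zero-pad to 4 bytes: K' = b0 25 00 00.
XOR each byte with 0x36: b0⊕36=86, 25⊕36=13, 00⊕36=36, 00⊕36=36.

86133636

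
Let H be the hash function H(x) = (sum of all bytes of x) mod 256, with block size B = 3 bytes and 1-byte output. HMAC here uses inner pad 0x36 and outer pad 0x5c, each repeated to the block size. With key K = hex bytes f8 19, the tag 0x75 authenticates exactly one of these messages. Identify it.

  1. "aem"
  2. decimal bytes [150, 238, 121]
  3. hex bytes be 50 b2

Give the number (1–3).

2

Key hex bytes f8 19 is 2 bytes ≤ B = 3; zero-pad to 3 bytes: K' = f8 19 00.
K' ⊕ ipad = ce 2f 36; K' ⊕ opad = a4 45 5c.
m1: inner = H(ce 2f 36 61 65 6d) = 66; tag = H(a4 45 5c 66) = ab
m2: inner = H(ce 2f 36 96 ee 79) = 30; tag = H(a4 45 5c 30) = 75 ← matches
m3: inner = H(ce 2f 36 be 50 b2) = f3; tag = H(a4 45 5c f3) = 38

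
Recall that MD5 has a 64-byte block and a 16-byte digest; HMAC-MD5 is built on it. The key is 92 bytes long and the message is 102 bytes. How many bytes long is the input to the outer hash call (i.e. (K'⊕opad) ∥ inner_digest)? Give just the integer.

80

Key is 92 > 64 bytes, so it is hashed to 16 bytes then zero-padded to 64: |K'| = 64.
Outer input = (K'⊕opad) ∥ H(inner) → 64 + 16 = 80 bytes.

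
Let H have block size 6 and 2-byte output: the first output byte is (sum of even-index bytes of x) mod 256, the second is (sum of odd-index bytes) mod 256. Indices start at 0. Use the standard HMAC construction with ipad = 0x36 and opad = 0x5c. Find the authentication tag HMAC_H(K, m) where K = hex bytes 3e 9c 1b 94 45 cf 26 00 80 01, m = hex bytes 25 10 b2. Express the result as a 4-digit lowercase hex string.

85c6

Key hex bytes 3e 9c 1b 94 45 cf 26 00 80 01 is 10 bytes > B = 6, so hash it first: H(key) = 44 00, then zero-pad to 6 bytes: K' = 44 00 00 00 00 00.
K' ⊕ ipad = 72 36 36 36 36 36.  K' ⊕ opad = 18 5c 5c 5c 5c 5c.
Inner input = (K'⊕ipad) ∥ m = 72 36 36 36 36 36 ∥ 25 10 b2.
Inner hash: even-index sum = 437 mod 256 = 181; odd-index sum = 178 mod 256 = 178 → b5 b2.
Outer input = (K'⊕opad) ∥ inner = 18 5c 5c 5c 5c 5c ∥ b5 b2.
Outer hash (tag): even-index sum = 389 mod 256 = 133; odd-index sum = 454 mod 256 = 198 → 85 c6.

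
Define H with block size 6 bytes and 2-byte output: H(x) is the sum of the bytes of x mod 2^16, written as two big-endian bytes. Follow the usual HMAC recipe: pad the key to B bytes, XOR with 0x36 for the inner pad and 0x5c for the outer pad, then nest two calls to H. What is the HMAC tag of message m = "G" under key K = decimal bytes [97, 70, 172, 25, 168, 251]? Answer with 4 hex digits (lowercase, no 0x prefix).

Key decimal bytes [97, 70, 172, 25, 168, 251] = 61 46 ac 19 a8 fb is exactly B = 6 bytes: K' = 61 46 ac 19 a8 fb.
K' ⊕ ipad = 57 70 9a 2f 9e cd.  K' ⊕ opad = 3d 1a f0 45 f4 a7.
Inner input = (K'⊕ipad) ∥ m = 57 70 9a 2f 9e cd ∥ 47.
Inner hash: sum = 87+112+154+47+158+205+71 = 834 → 03 42.
Outer input = (K'⊕opad) ∥ inner = 3d 1a f0 45 f4 a7 ∥ 03 42.
Outer hash (tag): sum = 61+26+240+69+244+167+3+66 = 876 → 03 6c.

036c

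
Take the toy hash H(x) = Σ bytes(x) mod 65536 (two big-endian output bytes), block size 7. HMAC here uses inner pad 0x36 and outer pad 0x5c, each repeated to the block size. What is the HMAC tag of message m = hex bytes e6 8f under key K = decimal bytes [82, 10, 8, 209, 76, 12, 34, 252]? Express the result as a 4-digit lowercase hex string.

0378

Key decimal bytes [82, 10, 8, 209, 76, 12, 34, 252] = 52 0a 08 d1 4c 0c 22 fc is 8 bytes > B = 7, so hash it first: H(key) = 02 ab, then zero-pad to 7 bytes: K' = 02 ab 00 00 00 00 00.
K' ⊕ ipad = 34 9d 36 36 36 36 36.  K' ⊕ opad = 5e f7 5c 5c 5c 5c 5c.
Inner input = (K'⊕ipad) ∥ m = 34 9d 36 36 36 36 36 ∥ e6 8f.
Inner hash: sum = 52+157+54+54+54+54+54+230+143 = 852 → 03 54.
Outer input = (K'⊕opad) ∥ inner = 5e f7 5c 5c 5c 5c 5c ∥ 03 54.
Outer hash (tag): sum = 94+247+92+92+92+92+92+3+84 = 888 → 03 78.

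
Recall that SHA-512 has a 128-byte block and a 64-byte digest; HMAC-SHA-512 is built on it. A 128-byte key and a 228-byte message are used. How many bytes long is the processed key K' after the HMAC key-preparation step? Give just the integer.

Key is 128 ≤ 128 bytes, zero-padded: |K'| = 128.

128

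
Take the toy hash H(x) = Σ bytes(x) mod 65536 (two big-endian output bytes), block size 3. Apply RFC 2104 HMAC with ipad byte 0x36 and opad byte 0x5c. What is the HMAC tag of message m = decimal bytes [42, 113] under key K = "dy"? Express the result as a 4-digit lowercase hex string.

Key "dy" = 64 79 is 2 bytes ≤ B = 3; zero-pad to 3 bytes: K' = 64 79 00.
K' ⊕ ipad = 52 4f 36.  K' ⊕ opad = 38 25 5c.
Inner input = (K'⊕ipad) ∥ m = 52 4f 36 ∥ 2a 71.
Inner hash: sum = 82+79+54+42+113 = 370 → 01 72.
Outer input = (K'⊕opad) ∥ inner = 38 25 5c ∥ 01 72.
Outer hash (tag): sum = 56+37+92+1+114 = 300 → 01 2c.

012c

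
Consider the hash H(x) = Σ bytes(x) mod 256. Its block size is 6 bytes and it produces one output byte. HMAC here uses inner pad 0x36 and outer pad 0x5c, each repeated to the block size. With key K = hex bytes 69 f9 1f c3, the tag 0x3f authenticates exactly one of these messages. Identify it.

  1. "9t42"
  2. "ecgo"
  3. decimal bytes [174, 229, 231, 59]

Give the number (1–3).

Key hex bytes 69 f9 1f c3 is 4 bytes ≤ B = 6; zero-pad to 6 bytes: K' = 69 f9 1f c3 00 00.
K' ⊕ ipad = 5f cf 29 f5 36 36; K' ⊕ opad = 35 a5 43 9f 5c 5c.
m1: inner = H(5f cf 29 f5 36 36 39 74 34 32) = cb; tag = H(35 a5 43 9f 5c 5c cb) = 3f ← matches
m2: inner = H(5f cf 29 f5 36 36 65 63 67 6f) = 56; tag = H(35 a5 43 9f 5c 5c 56) = ca
m3: inner = H(5f cf 29 f5 36 36 ae e5 e7 3b) = 6d; tag = H(35 a5 43 9f 5c 5c 6d) = e1

1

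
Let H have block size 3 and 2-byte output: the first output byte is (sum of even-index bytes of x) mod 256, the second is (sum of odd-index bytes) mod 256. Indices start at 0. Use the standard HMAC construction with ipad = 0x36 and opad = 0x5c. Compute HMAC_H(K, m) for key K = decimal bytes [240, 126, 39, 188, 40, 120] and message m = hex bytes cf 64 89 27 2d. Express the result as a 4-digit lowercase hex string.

Key decimal bytes [240, 126, 39, 188, 40, 120] = f0 7e 27 bc 28 78 is 6 bytes > B = 3, so hash it first: H(key) = 3f b2, then zero-pad to 3 bytes: K' = 3f b2 00.
K' ⊕ ipad = 09 84 36.  K' ⊕ opad = 63 ee 5c.
Inner input = (K'⊕ipad) ∥ m = 09 84 36 ∥ cf 64 89 27 2d.
Inner hash: even-index sum = 202 mod 256 = 202; odd-index sum = 521 mod 256 = 9 → ca 09.
Outer input = (K'⊕opad) ∥ inner = 63 ee 5c ∥ ca 09.
Outer hash (tag): even-index sum = 200 mod 256 = 200; odd-index sum = 440 mod 256 = 184 → c8 b8.

c8b8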